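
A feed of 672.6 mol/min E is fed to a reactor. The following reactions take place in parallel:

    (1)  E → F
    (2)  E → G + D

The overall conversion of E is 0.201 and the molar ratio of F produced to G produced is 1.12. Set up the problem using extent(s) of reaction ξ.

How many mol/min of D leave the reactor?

63.8 mol/min

Conversion of E: E consumed = 0.201 × 672.6 = 135.2 mol/min = 1ξ₁ + 1ξ₂.
Selectivity: 1ξ₁ / (1ξ₂) = 1.12 → ξ₁ = 1.12 ξ₂.
Substitute: (1·1.12 + 1) ξ₂ = 135.2 → ξ₂ = 63.77 mol/min, ξ₁ = 71.42 mol/min.
Outlet amounts (n = n₀ + Σ ν·ξ):
  E: 672.6 − 1(71.42) − 1(63.77) = 537.4
  F: 0 + 1(71.42) = 71.42
  G: 0 + 1(63.77) = 63.77
  D: 0 + 1(63.77) = 63.77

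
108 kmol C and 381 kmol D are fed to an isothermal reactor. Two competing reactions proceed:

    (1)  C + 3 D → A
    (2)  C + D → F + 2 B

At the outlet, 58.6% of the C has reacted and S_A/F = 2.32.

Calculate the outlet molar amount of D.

229 kmol

Conversion of C: C consumed = 0.586 × 108 = 63.29 kmol = 1ξ₁ + 1ξ₂.
Selectivity: 1ξ₁ / (1ξ₂) = 2.32 → ξ₁ = 2.32 ξ₂.
Substitute: (1·2.32 + 1) ξ₂ = 63.29 → ξ₂ = 19.06 kmol, ξ₁ = 44.23 kmol.
Outlet amounts (n = n₀ + Σ ν·ξ):
  C: 108 − 1(44.23) − 1(19.06) = 44.71
  D: 381 − 3(44.23) − 1(19.06) = 229.3
  A: 0 + 1(44.23) = 44.23
  F: 0 + 1(19.06) = 19.06
  B: 0 + 2(19.06) = 38.13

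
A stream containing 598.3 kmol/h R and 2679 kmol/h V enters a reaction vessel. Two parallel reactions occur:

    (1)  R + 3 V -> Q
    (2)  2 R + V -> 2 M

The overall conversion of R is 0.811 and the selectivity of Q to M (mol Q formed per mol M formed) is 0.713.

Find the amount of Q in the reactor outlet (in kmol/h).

202 kmol/h

Conversion of R: R consumed = 0.811 × 598.3 = 485.2 kmol/h = 1ξ₁ + 2ξ₂.
Selectivity: 1ξ₁ / (2ξ₂) = 0.713 → ξ₁ = 1.426 ξ₂.
Substitute: (1·1.426 + 2) ξ₂ = 485.2 → ξ₂ = 141.6 kmol/h, ξ₁ = 202 kmol/h.
Outlet amounts (n = n₀ + Σ ν·ξ):
  R: 598.3 − 1(202) − 2(141.6) = 113.1
  V: 2679 − 3(202) − 1(141.6) = 1931
  Q: 0 + 1(202) = 202
  M: 0 + 2(141.6) = 283.3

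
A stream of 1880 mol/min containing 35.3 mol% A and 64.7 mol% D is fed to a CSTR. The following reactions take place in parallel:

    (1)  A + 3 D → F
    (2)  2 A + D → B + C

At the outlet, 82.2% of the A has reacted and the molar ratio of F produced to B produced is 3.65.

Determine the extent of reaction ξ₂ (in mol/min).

ξ₂ = 96.6 mol/min

Conversion of A: A consumed = 0.822 × 663.6 = 545.5 mol/min = 1ξ₁ + 2ξ₂.
Selectivity: 1ξ₁ / (1ξ₂) = 3.65 → ξ₁ = 3.65 ξ₂.
Substitute: (1·3.65 + 2) ξ₂ = 545.5 → ξ₂ = 96.55 mol/min, ξ₁ = 352.4 mol/min.
Outlet amounts (n = n₀ + Σ ν·ξ):
  A: 663.6 − 1(352.4) − 2(96.55) = 118.1
  D: 1216 − 3(352.4) − 1(96.55) = 62.58
  F: 0 + 1(352.4) = 352.4
  B: 0 + 1(96.55) = 96.55
  C: 0 + 1(96.55) = 96.55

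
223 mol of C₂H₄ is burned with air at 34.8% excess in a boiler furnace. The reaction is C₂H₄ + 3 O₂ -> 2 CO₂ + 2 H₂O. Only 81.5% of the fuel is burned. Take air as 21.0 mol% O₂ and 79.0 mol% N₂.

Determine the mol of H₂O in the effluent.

363 mol

Stoichiometric O₂ = 3 × 223 = 669 mol; O₂ fed = 669 × 1.348 = 901.8 mol.
N₂ fed = 901.8 × 79/21 = 3393 mol.
Fuel reacted = 0.815 × 223 → ξ = 181.7 mol.
Outlet (n = n₀ + ν ξ):
  C₂H₄: 223 − 1(181.7) = 41.26
  O₂: 901.8 − 3(181.7) = 356.6
  N₂: 3393 (inert)
  CO₂: 0 + 2(181.7) = 363.5
  H₂O: 0 + 2(181.7) = 363.5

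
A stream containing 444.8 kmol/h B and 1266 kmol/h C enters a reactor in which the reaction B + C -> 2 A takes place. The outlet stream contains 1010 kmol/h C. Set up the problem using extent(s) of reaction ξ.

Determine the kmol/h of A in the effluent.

For C: n = n₀ − 1ξ → 1010 = 1266 − 1ξ, giving ξ = 256 kmol/h.
Outlet amounts (n = n₀ + ν ξ):
  B: 444.8 − 1(256) = 188.8
  C: 1266 − 1(256) = 1010
  A: 0 + 2(256) = 512

512 kmol/h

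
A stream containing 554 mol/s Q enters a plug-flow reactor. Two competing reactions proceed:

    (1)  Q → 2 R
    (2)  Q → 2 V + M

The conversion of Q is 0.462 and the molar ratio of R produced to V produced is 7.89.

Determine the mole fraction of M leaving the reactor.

Conversion of Q: Q consumed = 0.462 × 554 = 255.9 mol/s = 1ξ₁ + 1ξ₂.
Selectivity: 2ξ₁ / (2ξ₂) = 7.89 → ξ₁ = 7.89 ξ₂.
Substitute: (1·7.89 + 1) ξ₂ = 255.9 → ξ₂ = 28.79 mol/s, ξ₁ = 227.2 mol/s.
Outlet amounts (n = n₀ + Σ ν·ξ):
  Q: 554 − 1(227.2) − 1(28.79) = 298.1
  R: 0 + 2(227.2) = 454.3
  V: 0 + 2(28.79) = 57.58
  M: 0 + 1(28.79) = 28.79
Total out = 838.7 mol/s; y_M = 28.79 / 838.7 = 0.03433.

0.0343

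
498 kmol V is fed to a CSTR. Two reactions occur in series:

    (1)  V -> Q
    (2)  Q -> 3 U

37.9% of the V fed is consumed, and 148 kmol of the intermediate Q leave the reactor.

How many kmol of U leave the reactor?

Conversion of V: V consumed = 1ξ₁ = 0.379 × 498 → ξ₁ = 188.7 kmol.
Q balance: n_Q = 0 + 1ξ₁ − 1ξ₂ = 148 → ξ₂ = (1·188.7 − 148)/1 = 40.74 kmol.
Outlet amounts (n = n₀ + Σ ν·ξ):
  V: 498 − 1(188.7) = 309.3
  Q: 0 + 1(188.7) − 1(40.74) = 148
  U: 0 + 3(40.74) = 122.2

122 kmol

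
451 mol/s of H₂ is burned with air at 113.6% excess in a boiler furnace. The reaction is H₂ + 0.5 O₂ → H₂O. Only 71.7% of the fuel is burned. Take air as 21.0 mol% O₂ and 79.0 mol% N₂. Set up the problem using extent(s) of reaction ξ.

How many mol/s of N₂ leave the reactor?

1810 mol/s

Stoichiometric O₂ = 0.5 × 451 = 225.5 mol/s; O₂ fed = 225.5 × 2.136 = 481.7 mol/s.
N₂ fed = 481.7 × 79/21 = 1812 mol/s.
Fuel reacted = 0.717 × 451 → ξ = 323.4 mol/s.
Outlet (n = n₀ + ν ξ):
  H₂: 451 − 1(323.4) = 127.6
  O₂: 481.7 − 0.5(323.4) = 320
  N₂: 1812 (inert)
  H₂O: 0 + 1(323.4) = 323.4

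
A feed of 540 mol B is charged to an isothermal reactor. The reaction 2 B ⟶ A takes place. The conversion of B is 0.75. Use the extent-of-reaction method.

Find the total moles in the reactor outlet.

338 mol

B reacted = 0.75 × 540 = 405 mol; ν_B = −2, so ξ = 405/2 = 202.5 mol.
Outlet amounts (n = n₀ + ν ξ):
  B: 540 − 2(202.5) = 135
  A: 0 + 1(202.5) = 202.5
Total out = 135 + 202.5 = 337.5 mol.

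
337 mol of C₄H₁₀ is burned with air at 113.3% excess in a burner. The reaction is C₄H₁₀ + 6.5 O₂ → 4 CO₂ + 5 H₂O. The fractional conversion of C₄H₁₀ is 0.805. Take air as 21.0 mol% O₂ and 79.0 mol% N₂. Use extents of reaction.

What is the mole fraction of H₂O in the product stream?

Stoichiometric O₂ = 6.5 × 337 = 2190 mol; O₂ fed = 2190 × 2.133 = 4672 mol.
N₂ fed = 4672 × 79/21 = 17580 mol.
Fuel reacted = 0.805 × 337 → ξ = 271.3 mol.
Outlet (n = n₀ + ν ξ):
  C₄H₁₀: 337 − 1(271.3) = 65.71
  O₂: 4672 − 6.5(271.3) = 2909
  N₂: 17580 (inert)
  CO₂: 0 + 4(271.3) = 1085
  H₂O: 0 + 5(271.3) = 1356
Total out = 22990 mol; y_H₂O = 1356 / 22990 = 0.05899.

0.059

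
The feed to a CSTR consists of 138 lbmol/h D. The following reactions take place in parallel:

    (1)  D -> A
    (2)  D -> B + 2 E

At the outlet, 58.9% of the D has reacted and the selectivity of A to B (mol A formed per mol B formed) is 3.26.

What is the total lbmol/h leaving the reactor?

Conversion of D: D consumed = 0.589 × 138 = 81.28 lbmol/h = 1ξ₁ + 1ξ₂.
Selectivity: 1ξ₁ / (1ξ₂) = 3.26 → ξ₁ = 3.26 ξ₂.
Substitute: (1·3.26 + 1) ξ₂ = 81.28 → ξ₂ = 19.08 lbmol/h, ξ₁ = 62.2 lbmol/h.
Outlet amounts (n = n₀ + Σ ν·ξ):
  D: 138 − 1(62.2) − 1(19.08) = 56.72
  A: 0 + 1(62.2) = 62.2
  B: 0 + 1(19.08) = 19.08
  E: 0 + 2(19.08) = 38.16
Total out = 56.72 + 62.2 + 19.08 + 38.16 = 176.2 lbmol/h.

176 lbmol/h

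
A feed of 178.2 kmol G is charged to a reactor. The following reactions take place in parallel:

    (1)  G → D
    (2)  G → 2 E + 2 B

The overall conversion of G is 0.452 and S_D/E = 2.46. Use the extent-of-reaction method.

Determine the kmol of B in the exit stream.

Conversion of G: G consumed = 0.452 × 178.2 = 80.55 kmol = 1ξ₁ + 1ξ₂.
Selectivity: 1ξ₁ / (2ξ₂) = 2.46 → ξ₁ = 4.92 ξ₂.
Substitute: (1·4.92 + 1) ξ₂ = 80.55 → ξ₂ = 13.61 kmol, ξ₁ = 66.94 kmol.
Outlet amounts (n = n₀ + Σ ν·ξ):
  G: 178.2 − 1(66.94) − 1(13.61) = 97.65
  D: 0 + 1(66.94) = 66.94
  E: 0 + 2(13.61) = 27.21
  B: 0 + 2(13.61) = 27.21

27.2 kmol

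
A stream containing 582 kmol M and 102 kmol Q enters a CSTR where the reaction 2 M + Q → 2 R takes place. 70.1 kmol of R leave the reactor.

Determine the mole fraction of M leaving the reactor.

For R: n = n₀ + 2ξ → 70.1 = 0 + 2ξ, giving ξ = 35.05 kmol.
Outlet amounts (n = n₀ + ν ξ):
  M: 582 − 2(35.05) = 511.9
  Q: 102 − 1(35.05) = 66.95
  R: 0 + 2(35.05) = 70.1
Total out = 648.9 kmol; y_M = 511.9 / 648.9 = 0.7888.

0.789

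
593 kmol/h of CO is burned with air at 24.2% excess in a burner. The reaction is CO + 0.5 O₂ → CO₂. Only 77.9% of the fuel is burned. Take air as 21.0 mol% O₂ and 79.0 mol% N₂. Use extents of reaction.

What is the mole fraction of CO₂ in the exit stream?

Stoichiometric O₂ = 0.5 × 593 = 296.5 kmol/h; O₂ fed = 296.5 × 1.242 = 368.3 kmol/h.
N₂ fed = 368.3 × 79/21 = 1385 kmol/h.
Fuel reacted = 0.779 × 593 → ξ = 461.9 kmol/h.
Outlet (n = n₀ + ν ξ):
  CO: 593 − 1(461.9) = 131.1
  O₂: 368.3 − 0.5(461.9) = 137.3
  N₂: 1385 (inert)
  CO₂: 0 + 1(461.9) = 461.9
Total out = 2116 kmol/h; y_CO₂ = 461.9 / 2116 = 0.2184.

0.218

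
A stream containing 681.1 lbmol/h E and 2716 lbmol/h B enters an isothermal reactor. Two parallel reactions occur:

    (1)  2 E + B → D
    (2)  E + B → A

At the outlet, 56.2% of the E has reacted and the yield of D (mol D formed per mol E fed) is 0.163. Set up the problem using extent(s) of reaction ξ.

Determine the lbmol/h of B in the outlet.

2440 lbmol/h

Yield of D: 1ξ₁ / 681.1 = 0.163 → ξ₁ = 111 lbmol/h.
Conversion of E: 2ξ₁ + 1ξ₂ = 0.562 × 681.1 = 382.8 → ξ₂ = 160.7 lbmol/h.
Outlet amounts (n = n₀ + Σ ν·ξ):
  E: 681.1 − 2(111) − 1(160.7) = 298.3
  B: 2716 − 1(111) − 1(160.7) = 2444
  D: 0 + 1(111) = 111
  A: 0 + 1(160.7) = 160.7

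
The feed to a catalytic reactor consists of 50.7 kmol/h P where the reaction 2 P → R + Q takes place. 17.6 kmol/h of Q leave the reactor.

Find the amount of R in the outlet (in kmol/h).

For Q: n = n₀ + 1ξ → 17.6 = 0 + 1ξ, giving ξ = 17.6 kmol/h.
Outlet amounts (n = n₀ + ν ξ):
  P: 50.7 − 2(17.6) = 15.5
  R: 0 + 1(17.6) = 17.6
  Q: 0 + 1(17.6) = 17.6

17.6 kmol/h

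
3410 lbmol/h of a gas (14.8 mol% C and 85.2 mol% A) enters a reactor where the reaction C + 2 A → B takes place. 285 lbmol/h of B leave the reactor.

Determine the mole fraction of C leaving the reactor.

For B: n = n₀ + 1ξ → 285 = 0 + 1ξ, giving ξ = 285 lbmol/h.
Outlet amounts (n = n₀ + ν ξ):
  C: 504.7 − 1(285) = 219.7
  A: 2905 − 2(285) = 2335
  B: 0 + 1(285) = 285
Total out = 2840 lbmol/h; y_C = 219.7 / 2840 = 0.07735.

0.0774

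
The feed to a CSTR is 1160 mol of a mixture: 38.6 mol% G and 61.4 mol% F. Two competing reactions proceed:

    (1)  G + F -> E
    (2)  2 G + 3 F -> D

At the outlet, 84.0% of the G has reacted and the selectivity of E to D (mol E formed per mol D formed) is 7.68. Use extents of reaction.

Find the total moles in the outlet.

Conversion of G: G consumed = 0.84 × 447.8 = 376.1 mol = 1ξ₁ + 2ξ₂.
Selectivity: 1ξ₁ / (1ξ₂) = 7.68 → ξ₁ = 7.68 ξ₂.
Substitute: (1·7.68 + 2) ξ₂ = 376.1 → ξ₂ = 38.86 mol, ξ₁ = 298.4 mol.
Outlet amounts (n = n₀ + Σ ν·ξ):
  G: 447.8 − 1(298.4) − 2(38.86) = 71.64
  F: 712.2 − 1(298.4) − 3(38.86) = 297.3
  E: 0 + 1(298.4) = 298.4
  D: 0 + 1(38.86) = 38.86
Total out = 71.64 + 297.3 + 298.4 + 38.86 = 706.2 mol.

706 mol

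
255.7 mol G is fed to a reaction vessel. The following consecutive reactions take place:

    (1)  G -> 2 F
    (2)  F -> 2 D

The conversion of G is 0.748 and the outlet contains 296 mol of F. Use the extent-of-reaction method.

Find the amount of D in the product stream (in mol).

Conversion of G: G consumed = 1ξ₁ = 0.748 × 255.7 → ξ₁ = 191.3 mol.
F balance: n_F = 0 + 2ξ₁ − 1ξ₂ = 296 → ξ₂ = (2·191.3 − 296)/1 = 86.53 mol.
Outlet amounts (n = n₀ + Σ ν·ξ):
  G: 255.7 − 1(191.3) = 64.44
  F: 0 + 2(191.3) − 1(86.53) = 296
  D: 0 + 2(86.53) = 173.1

173 mol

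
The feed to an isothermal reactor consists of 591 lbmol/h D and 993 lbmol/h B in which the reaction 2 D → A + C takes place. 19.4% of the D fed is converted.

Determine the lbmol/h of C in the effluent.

D reacted = 0.194 × 591 = 114.7 lbmol/h; ν_D = −2, so ξ = 114.7/2 = 57.33 lbmol/h.
Outlet amounts (n = n₀ + ν ξ):
  D: 591 − 2(57.33) = 476.3
  A: 0 + 1(57.33) = 57.33
  C: 0 + 1(57.33) = 57.33
  B: 993 (inert)

57.3 lbmol/h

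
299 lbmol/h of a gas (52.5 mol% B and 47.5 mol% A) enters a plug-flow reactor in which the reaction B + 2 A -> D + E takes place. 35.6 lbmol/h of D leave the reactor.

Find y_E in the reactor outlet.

0.135

For D: n = n₀ + 1ξ → 35.6 = 0 + 1ξ, giving ξ = 35.6 lbmol/h.
Outlet amounts (n = n₀ + ν ξ):
  B: 157 − 1(35.6) = 121.4
  A: 142 − 2(35.6) = 70.83
  D: 0 + 1(35.6) = 35.6
  E: 0 + 1(35.6) = 35.6
Total out = 263.4 lbmol/h; y_E = 35.6 / 263.4 = 0.1352.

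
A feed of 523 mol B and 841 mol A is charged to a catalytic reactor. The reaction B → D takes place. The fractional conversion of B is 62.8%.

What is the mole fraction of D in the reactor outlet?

0.241

B reacted = 0.628 × 523 = 328.4 mol; ν_B = −1, so ξ = 328.4/1 = 328.4 mol.
Outlet amounts (n = n₀ + ν ξ):
  B: 523 − 1(328.4) = 194.6
  D: 0 + 1(328.4) = 328.4
  A: 841 (inert)
Total out = 1364 mol; y_D = 328.4 / 1364 = 0.2408.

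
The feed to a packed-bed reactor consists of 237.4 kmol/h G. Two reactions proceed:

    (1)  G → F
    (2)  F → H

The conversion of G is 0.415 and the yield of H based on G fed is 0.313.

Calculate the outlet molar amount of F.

24.2 kmol/h

Conversion of G: G consumed = 1ξ₁ = 0.415 × 237.4 → ξ₁ = 98.52 kmol/h.
Yield of H: 1ξ₂ / 237.4 = 0.313 → ξ₂ = 74.31 kmol/h.
Outlet amounts (n = n₀ + Σ ν·ξ):
  G: 237.4 − 1(98.52) = 138.9
  F: 0 + 1(98.52) − 1(74.31) = 24.21
  H: 0 + 1(74.31) = 74.31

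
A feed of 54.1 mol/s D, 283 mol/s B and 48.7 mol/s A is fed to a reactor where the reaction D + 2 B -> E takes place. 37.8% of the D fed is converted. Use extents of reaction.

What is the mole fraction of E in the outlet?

0.0593

D reacted = 0.378 × 54.1 = 20.45 mol/s; ν_D = −1, so ξ = 20.45/1 = 20.45 mol/s.
Outlet amounts (n = n₀ + ν ξ):
  D: 54.1 − 1(20.45) = 33.65
  B: 283 − 2(20.45) = 242.1
  E: 0 + 1(20.45) = 20.45
  A: 48.7 (inert)
Total out = 344.9 mol/s; y_E = 20.45 / 344.9 = 0.05929.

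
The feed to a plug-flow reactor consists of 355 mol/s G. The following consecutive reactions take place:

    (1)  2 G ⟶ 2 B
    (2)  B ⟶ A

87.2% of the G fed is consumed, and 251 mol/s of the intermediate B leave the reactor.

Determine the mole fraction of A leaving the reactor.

Conversion of G: G consumed = 2ξ₁ = 0.872 × 355 → ξ₁ = 154.8 mol/s.
B balance: n_B = 0 + 2ξ₁ − 1ξ₂ = 251 → ξ₂ = (2·154.8 − 251)/1 = 58.56 mol/s.
Outlet amounts (n = n₀ + Σ ν·ξ):
  G: 355 − 2(154.8) = 45.44
  B: 0 + 2(154.8) − 1(58.56) = 251
  A: 0 + 1(58.56) = 58.56
Total out = 355 mol/s; y_A = 58.56 / 355 = 0.165.

0.165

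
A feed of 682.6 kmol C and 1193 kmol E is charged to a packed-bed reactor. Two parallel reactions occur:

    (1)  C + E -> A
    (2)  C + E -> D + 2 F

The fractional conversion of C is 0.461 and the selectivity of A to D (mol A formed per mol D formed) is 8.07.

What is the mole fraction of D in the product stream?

0.0213

Conversion of C: C consumed = 0.461 × 682.6 = 314.7 kmol = 1ξ₁ + 1ξ₂.
Selectivity: 1ξ₁ / (1ξ₂) = 8.07 → ξ₁ = 8.07 ξ₂.
Substitute: (1·8.07 + 1) ξ₂ = 314.7 → ξ₂ = 34.69 kmol, ξ₁ = 280 kmol.
Outlet amounts (n = n₀ + Σ ν·ξ):
  C: 682.6 − 1(280) − 1(34.69) = 367.9
  E: 1193 − 1(280) − 1(34.69) = 878.3
  A: 0 + 1(280) = 280
  D: 0 + 1(34.69) = 34.69
  F: 0 + 2(34.69) = 69.39
Total out = 1630 kmol; y_D = 34.69 / 1630 = 0.02128.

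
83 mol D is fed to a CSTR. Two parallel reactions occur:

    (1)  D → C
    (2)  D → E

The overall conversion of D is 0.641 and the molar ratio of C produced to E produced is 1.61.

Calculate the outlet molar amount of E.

20.4 mol

Conversion of D: D consumed = 0.641 × 83 = 53.2 mol = 1ξ₁ + 1ξ₂.
Selectivity: 1ξ₁ / (1ξ₂) = 1.61 → ξ₁ = 1.61 ξ₂.
Substitute: (1·1.61 + 1) ξ₂ = 53.2 → ξ₂ = 20.38 mol, ξ₁ = 32.82 mol.
Outlet amounts (n = n₀ + Σ ν·ξ):
  D: 83 − 1(32.82) − 1(20.38) = 29.8
  C: 0 + 1(32.82) = 32.82
  E: 0 + 1(20.38) = 20.38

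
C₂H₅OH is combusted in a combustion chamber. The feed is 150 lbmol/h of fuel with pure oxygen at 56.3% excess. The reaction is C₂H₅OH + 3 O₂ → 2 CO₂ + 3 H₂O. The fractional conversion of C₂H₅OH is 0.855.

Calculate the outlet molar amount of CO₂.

Stoichiometric O₂ = 3 × 150 = 450 lbmol/h; O₂ fed = 450 × 1.563 = 703.4 lbmol/h.
Fuel reacted = 0.855 × 150 → ξ = 128.2 lbmol/h.
Outlet (n = n₀ + ν ξ):
  C₂H₅OH: 150 − 1(128.2) = 21.75
  O₂: 703.4 − 3(128.2) = 318.6
  CO₂: 0 + 2(128.2) = 256.5
  H₂O: 0 + 3(128.2) = 384.8

256 lbmol/h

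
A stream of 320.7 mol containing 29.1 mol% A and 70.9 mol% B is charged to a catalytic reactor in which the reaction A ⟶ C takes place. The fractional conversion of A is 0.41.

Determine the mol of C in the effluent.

A reacted = 0.41 × 93.32 = 38.26 mol; ν_A = −1, so ξ = 38.26/1 = 38.26 mol.
Outlet amounts (n = n₀ + ν ξ):
  A: 93.32 − 1(38.26) = 55.06
  C: 0 + 1(38.26) = 38.26
  B: 227.4 (inert)

38.3 mol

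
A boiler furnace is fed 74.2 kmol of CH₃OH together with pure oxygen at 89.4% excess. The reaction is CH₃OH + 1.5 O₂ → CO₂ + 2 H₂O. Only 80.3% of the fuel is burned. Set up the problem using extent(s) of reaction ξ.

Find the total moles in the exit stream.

315 kmol

Stoichiometric O₂ = 1.5 × 74.2 = 111.3 kmol; O₂ fed = 111.3 × 1.894 = 210.8 kmol.
Fuel reacted = 0.803 × 74.2 → ξ = 59.58 kmol.
Outlet (n = n₀ + ν ξ):
  CH₃OH: 74.2 − 1(59.58) = 14.62
  O₂: 210.8 − 1.5(59.58) = 121.4
  CO₂: 0 + 1(59.58) = 59.58
  H₂O: 0 + 2(59.58) = 119.2
Total out = 14.62 + 121.4 + 59.58 + 119.2 = 314.8 kmol.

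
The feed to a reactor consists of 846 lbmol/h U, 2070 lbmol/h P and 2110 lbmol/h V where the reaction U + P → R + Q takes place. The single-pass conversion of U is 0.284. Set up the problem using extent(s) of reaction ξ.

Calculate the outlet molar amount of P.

U reacted = 0.284 × 846 = 240.3 lbmol/h; ν_U = −1, so ξ = 240.3/1 = 240.3 lbmol/h.
Outlet amounts (n = n₀ + ν ξ):
  U: 846 − 1(240.3) = 605.7
  P: 2070 − 1(240.3) = 1830
  R: 0 + 1(240.3) = 240.3
  Q: 0 + 1(240.3) = 240.3
  V: 2110 (inert)

1830 lbmol/h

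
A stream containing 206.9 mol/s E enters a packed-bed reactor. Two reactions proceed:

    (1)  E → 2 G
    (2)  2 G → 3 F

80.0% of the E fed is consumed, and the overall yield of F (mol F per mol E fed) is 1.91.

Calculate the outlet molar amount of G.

Conversion of E: E consumed = 1ξ₁ = 0.8 × 206.9 → ξ₁ = 165.5 mol/s.
Yield of F: 3ξ₂ / 206.9 = 1.91 → ξ₂ = 131.7 mol/s.
Outlet amounts (n = n₀ + Σ ν·ξ):
  E: 206.9 − 1(165.5) = 41.38
  G: 0 + 2(165.5) − 2(131.7) = 67.59
  F: 0 + 3(131.7) = 395.2

67.6 mol/s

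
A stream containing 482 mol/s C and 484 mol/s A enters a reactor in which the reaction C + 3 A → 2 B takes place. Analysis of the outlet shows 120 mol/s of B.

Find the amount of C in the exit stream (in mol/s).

For B: n = n₀ + 2ξ → 120 = 0 + 2ξ, giving ξ = 60 mol/s.
Outlet amounts (n = n₀ + ν ξ):
  C: 482 − 1(60) = 422
  A: 484 − 3(60) = 304
  B: 0 + 2(60) = 120

422 mol/s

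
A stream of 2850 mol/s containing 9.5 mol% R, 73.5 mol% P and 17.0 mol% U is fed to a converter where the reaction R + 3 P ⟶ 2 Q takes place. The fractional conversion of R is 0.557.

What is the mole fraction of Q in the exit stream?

R reacted = 0.557 × 270.8 = 150.8 mol/s; ν_R = −1, so ξ = 150.8/1 = 150.8 mol/s.
Outlet amounts (n = n₀ + ν ξ):
  R: 270.8 − 1(150.8) = 119.9
  P: 2095 − 3(150.8) = 1642
  Q: 0 + 2(150.8) = 301.6
  U: 484.5 (inert)
Total out = 2548 mol/s; y_Q = 301.6 / 2548 = 0.1184.

0.118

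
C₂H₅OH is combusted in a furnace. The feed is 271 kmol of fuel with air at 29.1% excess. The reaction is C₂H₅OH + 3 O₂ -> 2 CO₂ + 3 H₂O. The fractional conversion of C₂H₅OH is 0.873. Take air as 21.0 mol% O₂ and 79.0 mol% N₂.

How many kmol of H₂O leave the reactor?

710 kmol

Stoichiometric O₂ = 3 × 271 = 813 kmol; O₂ fed = 813 × 1.291 = 1050 kmol.
N₂ fed = 1050 × 79/21 = 3948 kmol.
Fuel reacted = 0.873 × 271 → ξ = 236.6 kmol.
Outlet (n = n₀ + ν ξ):
  C₂H₅OH: 271 − 1(236.6) = 34.42
  O₂: 1050 − 3(236.6) = 339.8
  N₂: 3948 (inert)
  CO₂: 0 + 2(236.6) = 473.2
  H₂O: 0 + 3(236.6) = 709.7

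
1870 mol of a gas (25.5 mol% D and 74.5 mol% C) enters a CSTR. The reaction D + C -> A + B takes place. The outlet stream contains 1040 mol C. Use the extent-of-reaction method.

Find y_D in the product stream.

For C: n = n₀ − 1ξ → 1040 = 1393 − 1ξ, giving ξ = 353.2 mol.
Outlet amounts (n = n₀ + ν ξ):
  D: 476.9 − 1(353.2) = 123.7
  C: 1393 − 1(353.2) = 1040
  A: 0 + 1(353.2) = 353.2
  B: 0 + 1(353.2) = 353.2
Total out = 1870 mol; y_D = 123.7 / 1870 = 0.06615.

0.0661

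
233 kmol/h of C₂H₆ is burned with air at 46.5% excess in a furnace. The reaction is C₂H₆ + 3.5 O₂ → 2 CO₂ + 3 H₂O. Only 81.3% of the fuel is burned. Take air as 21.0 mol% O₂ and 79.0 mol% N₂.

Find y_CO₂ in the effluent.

Stoichiometric O₂ = 3.5 × 233 = 815.5 kmol/h; O₂ fed = 815.5 × 1.465 = 1195 kmol/h.
N₂ fed = 1195 × 79/21 = 4494 kmol/h.
Fuel reacted = 0.813 × 233 → ξ = 189.4 kmol/h.
Outlet (n = n₀ + ν ξ):
  C₂H₆: 233 − 1(189.4) = 43.57
  O₂: 1195 − 3.5(189.4) = 531.7
  N₂: 4494 (inert)
  CO₂: 0 + 2(189.4) = 378.9
  H₂O: 0 + 3(189.4) = 568.3
Total out = 6017 kmol/h; y_CO₂ = 378.9 / 6017 = 0.06297.

0.063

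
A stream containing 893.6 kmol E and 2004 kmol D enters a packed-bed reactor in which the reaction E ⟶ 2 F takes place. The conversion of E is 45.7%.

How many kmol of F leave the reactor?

817 kmol

E reacted = 0.457 × 893.6 = 408.4 kmol; ν_E = −1, so ξ = 408.4/1 = 408.4 kmol.
Outlet amounts (n = n₀ + ν ξ):
  E: 893.6 − 1(408.4) = 485.2
  F: 0 + 2(408.4) = 816.8
  D: 2004 (inert)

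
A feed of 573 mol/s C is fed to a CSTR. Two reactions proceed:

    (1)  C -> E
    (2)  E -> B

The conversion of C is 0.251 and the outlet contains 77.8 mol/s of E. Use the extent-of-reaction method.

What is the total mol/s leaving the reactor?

Conversion of C: C consumed = 1ξ₁ = 0.251 × 573 → ξ₁ = 143.8 mol/s.
E balance: n_E = 0 + 1ξ₁ − 1ξ₂ = 77.8 → ξ₂ = (1·143.8 − 77.8)/1 = 66.02 mol/s.
Outlet amounts (n = n₀ + Σ ν·ξ):
  C: 573 − 1(143.8) = 429.2
  E: 0 + 1(143.8) − 1(66.02) = 77.8
  B: 0 + 1(66.02) = 66.02
Total out = 429.2 + 77.8 + 66.02 = 573 mol/s.

573 mol/s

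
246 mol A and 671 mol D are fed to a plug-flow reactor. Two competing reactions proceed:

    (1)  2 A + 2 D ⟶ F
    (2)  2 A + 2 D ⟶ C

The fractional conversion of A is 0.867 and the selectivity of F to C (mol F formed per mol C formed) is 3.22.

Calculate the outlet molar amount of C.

25.3 mol

Conversion of A: A consumed = 0.867 × 246 = 213.3 mol = 2ξ₁ + 2ξ₂.
Selectivity: 1ξ₁ / (1ξ₂) = 3.22 → ξ₁ = 3.22 ξ₂.
Substitute: (2·3.22 + 2) ξ₂ = 213.3 → ξ₂ = 25.27 mol, ξ₁ = 81.37 mol.
Outlet amounts (n = n₀ + Σ ν·ξ):
  A: 246 − 2(81.37) − 2(25.27) = 32.72
  D: 671 − 2(81.37) − 2(25.27) = 457.7
  F: 0 + 1(81.37) = 81.37
  C: 0 + 1(25.27) = 25.27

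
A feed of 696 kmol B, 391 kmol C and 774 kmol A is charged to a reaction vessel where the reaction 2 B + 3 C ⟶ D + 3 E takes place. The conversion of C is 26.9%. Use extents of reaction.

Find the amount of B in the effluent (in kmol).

C reacted = 0.269 × 391 = 105.2 kmol; ν_C = −3, so ξ = 105.2/3 = 35.06 kmol.
Outlet amounts (n = n₀ + ν ξ):
  B: 696 − 2(35.06) = 625.9
  C: 391 − 3(35.06) = 285.8
  D: 0 + 1(35.06) = 35.06
  E: 0 + 3(35.06) = 105.2
  A: 774 (inert)

626 kmol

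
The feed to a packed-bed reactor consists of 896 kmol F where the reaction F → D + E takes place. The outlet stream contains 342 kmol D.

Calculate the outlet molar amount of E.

342 kmol

For D: n = n₀ + 1ξ → 342 = 0 + 1ξ, giving ξ = 342 kmol.
Outlet amounts (n = n₀ + ν ξ):
  F: 896 − 1(342) = 554
  D: 0 + 1(342) = 342
  E: 0 + 1(342) = 342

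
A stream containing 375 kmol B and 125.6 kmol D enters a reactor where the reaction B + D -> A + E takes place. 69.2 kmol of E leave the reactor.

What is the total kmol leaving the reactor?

501 kmol

For E: n = n₀ + 1ξ → 69.2 = 0 + 1ξ, giving ξ = 69.2 kmol.
Outlet amounts (n = n₀ + ν ξ):
  B: 375 − 1(69.2) = 305.8
  D: 125.6 − 1(69.2) = 56.4
  A: 0 + 1(69.2) = 69.2
  E: 0 + 1(69.2) = 69.2
Total out = 305.8 + 56.4 + 69.2 + 69.2 = 500.6 kmol.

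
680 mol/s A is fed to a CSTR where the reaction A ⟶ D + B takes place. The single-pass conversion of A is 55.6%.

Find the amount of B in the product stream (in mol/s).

378 mol/s

A reacted = 0.556 × 680 = 378.1 mol/s; ν_A = −1, so ξ = 378.1/1 = 378.1 mol/s.
Outlet amounts (n = n₀ + ν ξ):
  A: 680 − 1(378.1) = 301.9
  D: 0 + 1(378.1) = 378.1
  B: 0 + 1(378.1) = 378.1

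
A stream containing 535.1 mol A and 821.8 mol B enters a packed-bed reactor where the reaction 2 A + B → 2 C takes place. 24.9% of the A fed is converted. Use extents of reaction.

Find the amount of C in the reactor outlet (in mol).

A reacted = 0.249 × 535.1 = 133.2 mol; ν_A = −2, so ξ = 133.2/2 = 66.62 mol.
Outlet amounts (n = n₀ + ν ξ):
  A: 535.1 − 2(66.62) = 401.9
  B: 821.8 − 1(66.62) = 755.2
  C: 0 + 2(66.62) = 133.2

133 mol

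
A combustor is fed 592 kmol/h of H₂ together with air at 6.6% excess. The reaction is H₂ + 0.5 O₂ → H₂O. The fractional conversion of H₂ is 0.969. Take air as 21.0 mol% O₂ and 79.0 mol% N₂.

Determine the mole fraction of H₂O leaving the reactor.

0.317

Stoichiometric O₂ = 0.5 × 592 = 296 kmol/h; O₂ fed = 296 × 1.066 = 315.5 kmol/h.
N₂ fed = 315.5 × 79/21 = 1187 kmol/h.
Fuel reacted = 0.969 × 592 → ξ = 573.6 kmol/h.
Outlet (n = n₀ + ν ξ):
  H₂: 592 − 1(573.6) = 18.35
  O₂: 315.5 − 0.5(573.6) = 28.71
  N₂: 1187 (inert)
  H₂O: 0 + 1(573.6) = 573.6
Total out = 1808 kmol/h; y_H₂O = 573.6 / 1808 = 0.3173.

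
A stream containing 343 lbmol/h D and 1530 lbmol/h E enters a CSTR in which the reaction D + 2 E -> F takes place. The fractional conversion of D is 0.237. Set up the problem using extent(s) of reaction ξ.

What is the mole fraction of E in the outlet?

0.799

D reacted = 0.237 × 343 = 81.29 lbmol/h; ν_D = −1, so ξ = 81.29/1 = 81.29 lbmol/h.
Outlet amounts (n = n₀ + ν ξ):
  D: 343 − 1(81.29) = 261.7
  E: 1530 − 2(81.29) = 1367
  F: 0 + 1(81.29) = 81.29
Total out = 1710 lbmol/h; y_E = 1367 / 1710 = 0.7995.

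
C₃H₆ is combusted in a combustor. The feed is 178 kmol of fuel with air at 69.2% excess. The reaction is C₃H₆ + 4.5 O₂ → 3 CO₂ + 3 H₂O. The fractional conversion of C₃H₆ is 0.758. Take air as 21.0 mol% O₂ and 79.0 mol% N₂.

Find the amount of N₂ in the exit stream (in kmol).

Stoichiometric O₂ = 4.5 × 178 = 801 kmol; O₂ fed = 801 × 1.692 = 1355 kmol.
N₂ fed = 1355 × 79/21 = 5098 kmol.
Fuel reacted = 0.758 × 178 → ξ = 134.9 kmol.
Outlet (n = n₀ + ν ξ):
  C₃H₆: 178 − 1(134.9) = 43.08
  O₂: 1355 − 4.5(134.9) = 748.1
  N₂: 5098 (inert)
  CO₂: 0 + 3(134.9) = 404.8
  H₂O: 0 + 3(134.9) = 404.8

5100 kmol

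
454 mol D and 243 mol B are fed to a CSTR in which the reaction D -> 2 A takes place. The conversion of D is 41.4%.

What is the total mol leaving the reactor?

D reacted = 0.414 × 454 = 188 mol; ν_D = −1, so ξ = 188/1 = 188 mol.
Outlet amounts (n = n₀ + ν ξ):
  D: 454 − 1(188) = 266
  A: 0 + 2(188) = 375.9
  B: 243 (inert)
Total out = 266 + 375.9 + 243 = 885 mol.

885 mol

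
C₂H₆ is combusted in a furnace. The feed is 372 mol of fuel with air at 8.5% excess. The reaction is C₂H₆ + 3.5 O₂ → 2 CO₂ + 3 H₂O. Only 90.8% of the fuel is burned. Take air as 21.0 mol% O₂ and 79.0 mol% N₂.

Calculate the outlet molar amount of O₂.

Stoichiometric O₂ = 3.5 × 372 = 1302 mol; O₂ fed = 1302 × 1.085 = 1413 mol.
N₂ fed = 1413 × 79/21 = 5314 mol.
Fuel reacted = 0.908 × 372 → ξ = 337.8 mol.
Outlet (n = n₀ + ν ξ):
  C₂H₆: 372 − 1(337.8) = 34.22
  O₂: 1413 − 3.5(337.8) = 230.5
  N₂: 5314 (inert)
  CO₂: 0 + 2(337.8) = 675.6
  H₂O: 0 + 3(337.8) = 1013

230 mol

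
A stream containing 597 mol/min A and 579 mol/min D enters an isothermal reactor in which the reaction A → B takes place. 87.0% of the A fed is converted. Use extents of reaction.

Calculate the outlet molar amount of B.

519 mol/min

A reacted = 0.87 × 597 = 519.4 mol/min; ν_A = −1, so ξ = 519.4/1 = 519.4 mol/min.
Outlet amounts (n = n₀ + ν ξ):
  A: 597 − 1(519.4) = 77.61
  B: 0 + 1(519.4) = 519.4
  D: 579 (inert)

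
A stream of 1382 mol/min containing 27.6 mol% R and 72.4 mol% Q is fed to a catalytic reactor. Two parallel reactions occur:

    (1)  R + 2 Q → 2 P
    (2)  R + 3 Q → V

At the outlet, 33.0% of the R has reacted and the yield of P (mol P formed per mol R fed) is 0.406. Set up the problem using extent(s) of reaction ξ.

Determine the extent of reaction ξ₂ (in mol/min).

Yield of P: 2ξ₁ / 381.4 = 0.406 → ξ₁ = 77.43 mol/min.
Conversion of R: 1ξ₁ + 1ξ₂ = 0.33 × 381.4 = 125.9 → ξ₂ = 48.44 mol/min.
Outlet amounts (n = n₀ + Σ ν·ξ):
  R: 381.4 − 1(77.43) − 1(48.44) = 255.6
  Q: 1001 − 2(77.43) − 3(48.44) = 700.4
  P: 0 + 2(77.43) = 154.9
  V: 0 + 1(48.44) = 48.44

ξ₂ = 48.4 mol/min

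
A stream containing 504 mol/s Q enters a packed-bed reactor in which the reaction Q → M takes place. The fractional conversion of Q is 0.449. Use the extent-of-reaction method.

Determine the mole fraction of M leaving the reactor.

0.449

Q reacted = 0.449 × 504 = 226.3 mol/s; ν_Q = −1, so ξ = 226.3/1 = 226.3 mol/s.
Outlet amounts (n = n₀ + ν ξ):
  Q: 504 − 1(226.3) = 277.7
  M: 0 + 1(226.3) = 226.3
Total out = 504 mol/s; y_M = 226.3 / 504 = 0.449.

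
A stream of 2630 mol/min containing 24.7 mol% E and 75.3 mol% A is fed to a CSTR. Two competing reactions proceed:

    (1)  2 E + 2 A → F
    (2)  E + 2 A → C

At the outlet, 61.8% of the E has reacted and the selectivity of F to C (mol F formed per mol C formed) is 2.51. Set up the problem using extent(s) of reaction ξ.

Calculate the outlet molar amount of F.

Conversion of E: E consumed = 0.618 × 649.6 = 401.5 mol/min = 2ξ₁ + 1ξ₂.
Selectivity: 1ξ₁ / (1ξ₂) = 2.51 → ξ₁ = 2.51 ξ₂.
Substitute: (2·2.51 + 1) ξ₂ = 401.5 → ξ₂ = 66.69 mol/min, ξ₁ = 167.4 mol/min.
Outlet amounts (n = n₀ + Σ ν·ξ):
  E: 649.6 − 2(167.4) − 1(66.69) = 248.2
  A: 1980 − 2(167.4) − 2(66.69) = 1512
  F: 0 + 1(167.4) = 167.4
  C: 0 + 1(66.69) = 66.69

167 mol/min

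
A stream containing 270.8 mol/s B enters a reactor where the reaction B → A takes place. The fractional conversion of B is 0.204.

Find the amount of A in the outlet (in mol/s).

55.2 mol/s

B reacted = 0.204 × 270.8 = 55.24 mol/s; ν_B = −1, so ξ = 55.24/1 = 55.24 mol/s.
Outlet amounts (n = n₀ + ν ξ):
  B: 270.8 − 1(55.24) = 215.6
  A: 0 + 1(55.24) = 55.24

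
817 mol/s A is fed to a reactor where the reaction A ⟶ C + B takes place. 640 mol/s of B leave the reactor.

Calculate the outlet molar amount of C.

For B: n = n₀ + 1ξ → 640 = 0 + 1ξ, giving ξ = 640 mol/s.
Outlet amounts (n = n₀ + ν ξ):
  A: 817 − 1(640) = 177
  C: 0 + 1(640) = 640
  B: 0 + 1(640) = 640

640 mol/s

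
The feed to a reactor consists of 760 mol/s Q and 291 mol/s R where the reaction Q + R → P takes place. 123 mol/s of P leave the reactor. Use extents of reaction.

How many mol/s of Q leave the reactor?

637 mol/s

For P: n = n₀ + 1ξ → 123 = 0 + 1ξ, giving ξ = 123 mol/s.
Outlet amounts (n = n₀ + ν ξ):
  Q: 760 − 1(123) = 637
  R: 291 − 1(123) = 168
  P: 0 + 1(123) = 123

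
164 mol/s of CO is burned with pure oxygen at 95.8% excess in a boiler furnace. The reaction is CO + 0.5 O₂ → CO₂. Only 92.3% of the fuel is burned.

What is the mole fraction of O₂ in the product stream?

Stoichiometric O₂ = 0.5 × 164 = 82 mol/s; O₂ fed = 82 × 1.958 = 160.6 mol/s.
Fuel reacted = 0.923 × 164 → ξ = 151.4 mol/s.
Outlet (n = n₀ + ν ξ):
  CO: 164 − 1(151.4) = 12.63
  O₂: 160.6 − 0.5(151.4) = 84.87
  CO₂: 0 + 1(151.4) = 151.4
Total out = 248.9 mol/s; y_O₂ = 84.87 / 248.9 = 0.341.

0.341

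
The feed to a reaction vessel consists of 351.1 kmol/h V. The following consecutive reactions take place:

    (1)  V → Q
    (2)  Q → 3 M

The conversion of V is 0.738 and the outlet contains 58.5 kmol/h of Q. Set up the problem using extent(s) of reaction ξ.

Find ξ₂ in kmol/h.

ξ₂ = 201 kmol/h

Conversion of V: V consumed = 1ξ₁ = 0.738 × 351.1 → ξ₁ = 259.1 kmol/h.
Q balance: n_Q = 0 + 1ξ₁ − 1ξ₂ = 58.5 → ξ₂ = (1·259.1 − 58.5)/1 = 200.6 kmol/h.
Outlet amounts (n = n₀ + Σ ν·ξ):
  V: 351.1 − 1(259.1) = 91.99
  Q: 0 + 1(259.1) − 1(200.6) = 58.5
  M: 0 + 3(200.6) = 601.8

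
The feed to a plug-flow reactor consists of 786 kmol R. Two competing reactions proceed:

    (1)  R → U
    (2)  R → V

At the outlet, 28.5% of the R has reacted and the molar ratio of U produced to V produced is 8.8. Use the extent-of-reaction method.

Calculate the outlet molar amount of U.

201 kmol

Conversion of R: R consumed = 0.285 × 786 = 224 kmol = 1ξ₁ + 1ξ₂.
Selectivity: 1ξ₁ / (1ξ₂) = 8.8 → ξ₁ = 8.8 ξ₂.
Substitute: (1·8.8 + 1) ξ₂ = 224 → ξ₂ = 22.86 kmol, ξ₁ = 201.2 kmol.
Outlet amounts (n = n₀ + Σ ν·ξ):
  R: 786 − 1(201.2) − 1(22.86) = 562
  U: 0 + 1(201.2) = 201.2
  V: 0 + 1(22.86) = 22.86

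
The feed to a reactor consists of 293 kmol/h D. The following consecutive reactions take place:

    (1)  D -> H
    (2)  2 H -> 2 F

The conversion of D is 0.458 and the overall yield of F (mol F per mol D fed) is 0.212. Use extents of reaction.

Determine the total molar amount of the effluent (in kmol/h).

Conversion of D: D consumed = 1ξ₁ = 0.458 × 293 → ξ₁ = 134.2 kmol/h.
Yield of F: 2ξ₂ / 293 = 0.212 → ξ₂ = 31.06 kmol/h.
Outlet amounts (n = n₀ + Σ ν·ξ):
  D: 293 − 1(134.2) = 158.8
  H: 0 + 1(134.2) − 2(31.06) = 72.08
  F: 0 + 2(31.06) = 62.12
Total out = 158.8 + 72.08 + 62.12 = 293 kmol/h.

293 kmol/h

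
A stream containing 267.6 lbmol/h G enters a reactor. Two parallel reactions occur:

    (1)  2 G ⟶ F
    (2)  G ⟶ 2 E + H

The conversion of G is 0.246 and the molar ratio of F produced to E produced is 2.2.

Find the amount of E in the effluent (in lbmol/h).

13.4 lbmol/h

Conversion of G: G consumed = 0.246 × 267.6 = 65.83 lbmol/h = 2ξ₁ + 1ξ₂.
Selectivity: 1ξ₁ / (2ξ₂) = 2.2 → ξ₁ = 4.4 ξ₂.
Substitute: (2·4.4 + 1) ξ₂ = 65.83 → ξ₂ = 6.717 lbmol/h, ξ₁ = 29.56 lbmol/h.
Outlet amounts (n = n₀ + Σ ν·ξ):
  G: 267.6 − 2(29.56) − 1(6.717) = 201.8
  F: 0 + 1(29.56) = 29.56
  E: 0 + 2(6.717) = 13.43
  H: 0 + 1(6.717) = 6.717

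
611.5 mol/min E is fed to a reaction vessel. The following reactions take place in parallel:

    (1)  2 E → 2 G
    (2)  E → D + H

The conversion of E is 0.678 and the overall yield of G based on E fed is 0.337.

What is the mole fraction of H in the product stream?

0.254

Yield of G: 2ξ₁ / 611.5 = 0.337 → ξ₁ = 103 mol/min.
Conversion of E: 2ξ₁ + 1ξ₂ = 0.678 × 611.5 = 414.6 → ξ₂ = 208.5 mol/min.
Outlet amounts (n = n₀ + Σ ν·ξ):
  E: 611.5 − 2(103) − 1(208.5) = 196.9
  G: 0 + 2(103) = 206.1
  D: 0 + 1(208.5) = 208.5
  H: 0 + 1(208.5) = 208.5
Total out = 820 mol/min; y_H = 208.5 / 820 = 0.2543.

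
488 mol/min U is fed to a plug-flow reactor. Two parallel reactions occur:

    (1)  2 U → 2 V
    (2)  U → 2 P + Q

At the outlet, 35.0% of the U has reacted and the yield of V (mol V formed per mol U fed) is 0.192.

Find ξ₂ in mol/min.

Yield of V: 2ξ₁ / 488 = 0.192 → ξ₁ = 46.85 mol/min.
Conversion of U: 2ξ₁ + 1ξ₂ = 0.35 × 488 = 170.8 → ξ₂ = 77.1 mol/min.
Outlet amounts (n = n₀ + Σ ν·ξ):
  U: 488 − 2(46.85) − 1(77.1) = 317.2
  V: 0 + 2(46.85) = 93.7
  P: 0 + 2(77.1) = 154.2
  Q: 0 + 1(77.1) = 77.1

ξ₂ = 77.1 mol/min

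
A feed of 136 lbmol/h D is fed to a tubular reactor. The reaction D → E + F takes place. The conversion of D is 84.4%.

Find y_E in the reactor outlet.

D reacted = 0.844 × 136 = 114.8 lbmol/h; ν_D = −1, so ξ = 114.8/1 = 114.8 lbmol/h.
Outlet amounts (n = n₀ + ν ξ):
  D: 136 − 1(114.8) = 21.22
  E: 0 + 1(114.8) = 114.8
  F: 0 + 1(114.8) = 114.8
Total out = 250.8 lbmol/h; y_E = 114.8 / 250.8 = 0.4577.

0.458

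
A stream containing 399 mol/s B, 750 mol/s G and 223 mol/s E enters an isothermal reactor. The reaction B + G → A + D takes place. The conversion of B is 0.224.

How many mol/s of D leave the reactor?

89.4 mol/s

B reacted = 0.224 × 399 = 89.38 mol/s; ν_B = −1, so ξ = 89.38/1 = 89.38 mol/s.
Outlet amounts (n = n₀ + ν ξ):
  B: 399 − 1(89.38) = 309.6
  G: 750 − 1(89.38) = 660.6
  A: 0 + 1(89.38) = 89.38
  D: 0 + 1(89.38) = 89.38
  E: 223 (inert)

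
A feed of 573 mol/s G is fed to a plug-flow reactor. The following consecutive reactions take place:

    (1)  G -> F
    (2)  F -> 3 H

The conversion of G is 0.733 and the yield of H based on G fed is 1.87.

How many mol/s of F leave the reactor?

Conversion of G: G consumed = 1ξ₁ = 0.733 × 573 → ξ₁ = 420 mol/s.
Yield of H: 3ξ₂ / 573 = 1.87 → ξ₂ = 357.2 mol/s.
Outlet amounts (n = n₀ + Σ ν·ξ):
  G: 573 − 1(420) = 153
  F: 0 + 1(420) − 1(357.2) = 62.84
  H: 0 + 3(357.2) = 1072

62.8 mol/s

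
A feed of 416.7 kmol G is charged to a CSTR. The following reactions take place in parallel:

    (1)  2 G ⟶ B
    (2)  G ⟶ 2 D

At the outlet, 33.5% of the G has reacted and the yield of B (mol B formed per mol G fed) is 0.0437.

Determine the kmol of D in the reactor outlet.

206 kmol

Yield of B: 1ξ₁ / 416.7 = 0.0437 → ξ₁ = 18.21 kmol.
Conversion of G: 2ξ₁ + 1ξ₂ = 0.335 × 416.7 = 139.6 → ξ₂ = 103.2 kmol.
Outlet amounts (n = n₀ + Σ ν·ξ):
  G: 416.7 − 2(18.21) − 1(103.2) = 277.1
  B: 0 + 1(18.21) = 18.21
  D: 0 + 2(103.2) = 206.3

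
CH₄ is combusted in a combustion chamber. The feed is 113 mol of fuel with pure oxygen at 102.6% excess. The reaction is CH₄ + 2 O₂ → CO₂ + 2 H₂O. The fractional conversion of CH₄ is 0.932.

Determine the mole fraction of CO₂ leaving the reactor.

0.184

Stoichiometric O₂ = 2 × 113 = 226 mol; O₂ fed = 226 × 2.026 = 457.9 mol.
Fuel reacted = 0.932 × 113 → ξ = 105.3 mol.
Outlet (n = n₀ + ν ξ):
  CH₄: 113 − 1(105.3) = 7.684
  O₂: 457.9 − 2(105.3) = 247.2
  CO₂: 0 + 1(105.3) = 105.3
  H₂O: 0 + 2(105.3) = 210.6
Total out = 570.9 mol; y_CO₂ = 105.3 / 570.9 = 0.1845.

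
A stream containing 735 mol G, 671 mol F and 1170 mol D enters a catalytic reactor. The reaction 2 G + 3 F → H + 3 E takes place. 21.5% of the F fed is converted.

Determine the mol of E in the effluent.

144 mol

F reacted = 0.215 × 671 = 144.3 mol; ν_F = −3, so ξ = 144.3/3 = 48.09 mol.
Outlet amounts (n = n₀ + ν ξ):
  G: 735 − 2(48.09) = 638.8
  F: 671 − 3(48.09) = 526.7
  H: 0 + 1(48.09) = 48.09
  E: 0 + 3(48.09) = 144.3
  D: 1170 (inert)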